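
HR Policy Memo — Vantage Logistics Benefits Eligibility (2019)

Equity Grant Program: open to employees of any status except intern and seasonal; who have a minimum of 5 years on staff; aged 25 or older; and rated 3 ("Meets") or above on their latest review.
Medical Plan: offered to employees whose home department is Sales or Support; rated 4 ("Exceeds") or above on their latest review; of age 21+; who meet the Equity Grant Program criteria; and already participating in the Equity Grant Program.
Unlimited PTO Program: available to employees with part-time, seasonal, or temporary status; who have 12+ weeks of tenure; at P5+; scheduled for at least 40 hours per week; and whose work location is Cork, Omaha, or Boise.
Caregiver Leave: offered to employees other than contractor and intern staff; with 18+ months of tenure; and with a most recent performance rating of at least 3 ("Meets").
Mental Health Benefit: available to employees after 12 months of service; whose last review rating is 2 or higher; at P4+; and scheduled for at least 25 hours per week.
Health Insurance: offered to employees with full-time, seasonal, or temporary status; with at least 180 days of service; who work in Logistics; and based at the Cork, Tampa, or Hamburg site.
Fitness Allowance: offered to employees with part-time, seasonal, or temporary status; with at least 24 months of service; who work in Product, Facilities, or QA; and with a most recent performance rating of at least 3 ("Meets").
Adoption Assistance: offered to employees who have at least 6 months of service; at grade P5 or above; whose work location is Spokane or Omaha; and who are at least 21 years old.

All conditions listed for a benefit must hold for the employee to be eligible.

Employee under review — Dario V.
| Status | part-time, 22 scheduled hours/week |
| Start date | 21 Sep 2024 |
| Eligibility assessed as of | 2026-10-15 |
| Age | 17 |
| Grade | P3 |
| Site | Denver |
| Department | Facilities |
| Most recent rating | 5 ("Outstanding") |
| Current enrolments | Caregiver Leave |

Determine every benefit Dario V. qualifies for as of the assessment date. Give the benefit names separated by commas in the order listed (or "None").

Caregiver Leave, Fitness Allowance

Service from 21 Sep 2024 to 2026-10-15: 754 days.
Equity Grant Program — status part-time ✓ (not excluded); service 754 days < 5 years (≈1825 days) ✗ → not eligible.
Medical Plan — dept Facilities ✗ → not eligible.
Unlimited PTO Program — status part-time ✓; service 754 days ≥ 12 weeks (≈84 days) ✓; grade P3 < P5 ✗ → not eligible.
Caregiver Leave — status part-time ✓ (not excluded); service 754 days ≥ 18 months (≈540 days) ✓; rating 5 ≥ 3 ✓ → eligible.
Mental Health Benefit — service 754 days ≥ 12 months (≈360 days) ✓; rating 5 ≥ 2 ✓; grade P3 < P4 ✗ → not eligible.
Health Insurance — status part-time ✗ (requires full-time, seasonal, or temporary) → not eligible.
Fitness Allowance — status part-time ✓; service 754 days ≥ 24 months (≈720 days) ✓; dept Facilities ✓; rating 5 ≥ 3 ✓ → eligible.
Adoption Assistance — service 754 days ≥ 6 months (≈180 days) ✓; grade P3 < P5 ✗ → not eligible.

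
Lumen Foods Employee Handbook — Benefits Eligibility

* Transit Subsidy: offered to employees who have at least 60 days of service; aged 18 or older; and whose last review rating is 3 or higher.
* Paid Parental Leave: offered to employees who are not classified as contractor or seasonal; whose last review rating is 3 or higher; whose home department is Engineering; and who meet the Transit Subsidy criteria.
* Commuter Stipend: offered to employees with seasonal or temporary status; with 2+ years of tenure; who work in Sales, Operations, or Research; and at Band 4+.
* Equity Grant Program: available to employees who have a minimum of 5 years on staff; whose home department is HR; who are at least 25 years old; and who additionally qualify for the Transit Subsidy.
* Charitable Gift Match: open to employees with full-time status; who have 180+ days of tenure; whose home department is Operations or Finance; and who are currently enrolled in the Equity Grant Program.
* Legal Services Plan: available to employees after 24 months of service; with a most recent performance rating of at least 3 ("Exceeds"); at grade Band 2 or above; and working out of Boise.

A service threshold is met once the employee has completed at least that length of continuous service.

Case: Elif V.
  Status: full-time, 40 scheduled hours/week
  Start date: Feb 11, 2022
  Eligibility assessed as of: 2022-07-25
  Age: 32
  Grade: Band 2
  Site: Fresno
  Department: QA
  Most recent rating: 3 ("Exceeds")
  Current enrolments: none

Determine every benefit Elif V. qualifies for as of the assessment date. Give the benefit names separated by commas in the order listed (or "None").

Transit Subsidy

Service from Feb 11, 2022 to 2022-07-25: 164 days.
Transit Subsidy — service 164 days ≥ 60 days ✓; age 32 ≥ 18 ✓; rating 3 ≥ 3 ✓ → eligible.
Paid Parental Leave — status full-time ✓ (not excluded); rating 3 ≥ 3 ✓; dept QA ✗ → not eligible.
Commuter Stipend — status full-time ✗ (requires seasonal or temporary) → not eligible.
Equity Grant Program — service 164 days < 5 years (≈1825 days) ✗ → not eligible.
Charitable Gift Match — status full-time ✓; service 164 days < 180 days ✗ → not eligible.
Legal Services Plan — service 164 days < 24 months (≈720 days) ✗ → not eligible.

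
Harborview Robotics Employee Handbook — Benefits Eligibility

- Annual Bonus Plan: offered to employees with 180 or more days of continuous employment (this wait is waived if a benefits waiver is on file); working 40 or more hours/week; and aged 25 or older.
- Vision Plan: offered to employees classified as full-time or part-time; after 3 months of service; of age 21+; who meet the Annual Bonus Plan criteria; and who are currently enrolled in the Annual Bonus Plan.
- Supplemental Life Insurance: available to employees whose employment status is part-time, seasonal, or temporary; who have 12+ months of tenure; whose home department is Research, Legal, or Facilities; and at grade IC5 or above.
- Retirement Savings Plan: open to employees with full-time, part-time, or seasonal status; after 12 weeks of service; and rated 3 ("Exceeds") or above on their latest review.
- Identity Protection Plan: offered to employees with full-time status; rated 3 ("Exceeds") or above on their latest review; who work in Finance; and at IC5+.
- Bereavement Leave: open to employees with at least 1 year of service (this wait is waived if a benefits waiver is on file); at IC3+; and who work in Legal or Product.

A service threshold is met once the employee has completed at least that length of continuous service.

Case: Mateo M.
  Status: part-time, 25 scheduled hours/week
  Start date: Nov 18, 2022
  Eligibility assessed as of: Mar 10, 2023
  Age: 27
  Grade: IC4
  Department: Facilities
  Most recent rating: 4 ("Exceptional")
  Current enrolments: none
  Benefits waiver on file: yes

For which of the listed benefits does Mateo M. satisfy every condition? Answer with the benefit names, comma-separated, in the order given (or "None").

Service from Nov 18, 2022 to Mar 10, 2023: 112 days.
Annual Bonus Plan — benefits waiver on file ✓; 25 hrs/wk < 40 ✗ → not eligible.
Vision Plan — status part-time ✓; service 112 days ≥ 3 months (≈90 days) ✓; age 27 ≥ 21 ✓; not eligible for Annual Bonus Plan ✗ → not eligible.
Supplemental Life Insurance — status part-time ✓; service 112 days < 12 months (≈360 days) ✗ → not eligible.
Retirement Savings Plan — status part-time ✓; service 112 days ≥ 12 weeks (≈84 days) ✓; rating 4 ≥ 3 ✓ → eligible.
Identity Protection Plan — status part-time ✗ (requires full-time) → not eligible.
Bereavement Leave — benefits waiver on file ✓; grade IC4 ≥ IC3 ✓; dept Facilities ✗ → not eligible.

Retirement Savings Plan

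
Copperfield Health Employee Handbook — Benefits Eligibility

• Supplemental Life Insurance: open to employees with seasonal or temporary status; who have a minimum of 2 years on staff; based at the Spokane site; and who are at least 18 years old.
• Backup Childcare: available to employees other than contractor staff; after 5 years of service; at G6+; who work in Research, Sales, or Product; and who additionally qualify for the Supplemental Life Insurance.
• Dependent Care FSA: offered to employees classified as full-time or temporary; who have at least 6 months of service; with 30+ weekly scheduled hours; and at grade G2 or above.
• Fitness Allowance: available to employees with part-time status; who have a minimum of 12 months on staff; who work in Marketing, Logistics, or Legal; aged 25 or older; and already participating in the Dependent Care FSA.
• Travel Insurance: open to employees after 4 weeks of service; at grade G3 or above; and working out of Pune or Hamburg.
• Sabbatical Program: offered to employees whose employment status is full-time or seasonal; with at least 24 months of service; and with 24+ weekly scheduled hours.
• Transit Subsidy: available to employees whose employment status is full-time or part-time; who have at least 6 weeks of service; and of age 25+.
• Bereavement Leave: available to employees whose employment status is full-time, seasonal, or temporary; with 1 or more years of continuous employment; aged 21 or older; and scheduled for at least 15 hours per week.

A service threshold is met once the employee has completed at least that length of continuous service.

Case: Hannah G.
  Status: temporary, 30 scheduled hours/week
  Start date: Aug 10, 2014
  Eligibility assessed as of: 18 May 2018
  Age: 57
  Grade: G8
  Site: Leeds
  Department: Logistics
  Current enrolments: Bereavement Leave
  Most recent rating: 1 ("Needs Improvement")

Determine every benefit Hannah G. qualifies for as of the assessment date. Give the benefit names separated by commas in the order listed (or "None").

Dependent Care FSA, Bereavement Leave

Service from Aug 10, 2014 to 18 May 2018: 1377 days.
Supplemental Life Insurance — status temporary ✓; service 1377 days ≥ 2 years (≈730 days) ✓; site Leeds ✗ (not Spokane) → not eligible.
Backup Childcare — status temporary ✓ (not excluded); service 1377 days < 5 years (≈1825 days) ✗ → not eligible.
Dependent Care FSA — status temporary ✓; service 1377 days ≥ 6 months (≈180 days) ✓; 30 hrs/wk ≥ 30 ✓; grade G8 ≥ G2 ✓ → eligible.
Fitness Allowance — status temporary ✗ (requires part-time) → not eligible.
Travel Insurance — service 1377 days ≥ 4 weeks (≈28 days) ✓; grade G8 ≥ G3 ✓; site Leeds ✗ (not Pune or Hamburg) → not eligible.
Sabbatical Program — status temporary ✗ (requires full-time or seasonal) → not eligible.
Transit Subsidy — status temporary ✗ (requires full-time or part-time) → not eligible.
Bereavement Leave — status temporary ✓; service 1377 days ≥ 1 year (≈365 days) ✓; age 57 ≥ 21 ✓; 30 hrs/wk ≥ 15 ✓ → eligible.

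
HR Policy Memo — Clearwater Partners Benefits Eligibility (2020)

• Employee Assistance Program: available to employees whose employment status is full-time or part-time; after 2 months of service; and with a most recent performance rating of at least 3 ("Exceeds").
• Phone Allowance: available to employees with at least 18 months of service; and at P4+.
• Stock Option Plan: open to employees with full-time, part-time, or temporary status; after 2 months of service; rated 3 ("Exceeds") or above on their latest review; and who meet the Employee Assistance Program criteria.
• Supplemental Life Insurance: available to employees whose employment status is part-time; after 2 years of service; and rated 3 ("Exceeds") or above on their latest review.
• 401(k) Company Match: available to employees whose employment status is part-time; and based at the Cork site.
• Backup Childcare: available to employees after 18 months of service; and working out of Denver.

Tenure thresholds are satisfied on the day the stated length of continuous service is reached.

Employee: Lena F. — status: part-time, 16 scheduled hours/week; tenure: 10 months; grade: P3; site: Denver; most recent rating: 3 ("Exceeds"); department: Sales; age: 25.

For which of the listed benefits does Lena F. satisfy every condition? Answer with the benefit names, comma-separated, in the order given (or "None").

Employee Assistance Program — status part-time ✓; service 10 months ≥ 2 months ✓; rating 3 ≥ 3 ✓ → eligible.
Phone Allowance — service 10 months < 18 months ✗ → not eligible.
Stock Option Plan — status part-time ✓; service 10 months ≥ 2 months ✓; rating 3 ≥ 3 ✓; eligible for Employee Assistance Program ✓ → eligible.
Supplemental Life Insurance — status part-time ✓; service 10 months < 2 years (≈730 days) ✗ → not eligible.
401(k) Company Match — status part-time ✓; site Denver ✗ (not Cork) → not eligible.
Backup Childcare — service 10 months < 18 months ✗ → not eligible.

Employee Assistance Program, Stock Option Plan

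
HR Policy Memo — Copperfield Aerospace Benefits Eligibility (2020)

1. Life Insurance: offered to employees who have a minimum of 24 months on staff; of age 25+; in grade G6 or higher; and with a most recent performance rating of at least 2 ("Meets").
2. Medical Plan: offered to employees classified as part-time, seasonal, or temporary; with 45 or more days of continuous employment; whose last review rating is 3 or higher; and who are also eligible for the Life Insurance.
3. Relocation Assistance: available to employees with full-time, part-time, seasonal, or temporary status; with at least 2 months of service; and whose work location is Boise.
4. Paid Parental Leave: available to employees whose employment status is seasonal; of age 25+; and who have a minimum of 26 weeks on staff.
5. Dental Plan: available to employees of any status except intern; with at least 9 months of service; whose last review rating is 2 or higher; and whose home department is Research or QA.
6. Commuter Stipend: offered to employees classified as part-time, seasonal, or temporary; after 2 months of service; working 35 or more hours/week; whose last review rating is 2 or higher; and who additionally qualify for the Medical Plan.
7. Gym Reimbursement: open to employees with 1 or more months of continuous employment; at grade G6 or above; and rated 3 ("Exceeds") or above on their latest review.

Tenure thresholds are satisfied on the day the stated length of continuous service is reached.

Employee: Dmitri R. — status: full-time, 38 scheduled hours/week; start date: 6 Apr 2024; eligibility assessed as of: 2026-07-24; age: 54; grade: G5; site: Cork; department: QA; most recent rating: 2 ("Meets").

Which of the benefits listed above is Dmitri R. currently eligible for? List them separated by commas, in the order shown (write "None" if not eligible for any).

Service from 6 Apr 2024 to 2026-07-24: 839 days.
Life Insurance — service 839 days ≥ 24 months (≈720 days) ✓; age 54 ≥ 25 ✓; grade G5 < G6 ✗ → not eligible.
Medical Plan — status full-time ✗ (requires part-time, seasonal, or temporary) → not eligible.
Relocation Assistance — status full-time ✓; service 839 days ≥ 2 months (≈60 days) ✓; site Cork ✗ (not Boise) → not eligible.
Paid Parental Leave — status full-time ✗ (requires seasonal) → not eligible.
Dental Plan — status full-time ✓ (not excluded); service 839 days ≥ 9 months (≈270 days) ✓; rating 2 ≥ 2 ✓; dept QA ✓ → eligible.
Commuter Stipend — status full-time ✗ (requires part-time, seasonal, or temporary) → not eligible.
Gym Reimbursement — service 839 days ≥ 1 month (≈30 days) ✓; grade G5 < G6 ✗ → not eligible.

Dental Plan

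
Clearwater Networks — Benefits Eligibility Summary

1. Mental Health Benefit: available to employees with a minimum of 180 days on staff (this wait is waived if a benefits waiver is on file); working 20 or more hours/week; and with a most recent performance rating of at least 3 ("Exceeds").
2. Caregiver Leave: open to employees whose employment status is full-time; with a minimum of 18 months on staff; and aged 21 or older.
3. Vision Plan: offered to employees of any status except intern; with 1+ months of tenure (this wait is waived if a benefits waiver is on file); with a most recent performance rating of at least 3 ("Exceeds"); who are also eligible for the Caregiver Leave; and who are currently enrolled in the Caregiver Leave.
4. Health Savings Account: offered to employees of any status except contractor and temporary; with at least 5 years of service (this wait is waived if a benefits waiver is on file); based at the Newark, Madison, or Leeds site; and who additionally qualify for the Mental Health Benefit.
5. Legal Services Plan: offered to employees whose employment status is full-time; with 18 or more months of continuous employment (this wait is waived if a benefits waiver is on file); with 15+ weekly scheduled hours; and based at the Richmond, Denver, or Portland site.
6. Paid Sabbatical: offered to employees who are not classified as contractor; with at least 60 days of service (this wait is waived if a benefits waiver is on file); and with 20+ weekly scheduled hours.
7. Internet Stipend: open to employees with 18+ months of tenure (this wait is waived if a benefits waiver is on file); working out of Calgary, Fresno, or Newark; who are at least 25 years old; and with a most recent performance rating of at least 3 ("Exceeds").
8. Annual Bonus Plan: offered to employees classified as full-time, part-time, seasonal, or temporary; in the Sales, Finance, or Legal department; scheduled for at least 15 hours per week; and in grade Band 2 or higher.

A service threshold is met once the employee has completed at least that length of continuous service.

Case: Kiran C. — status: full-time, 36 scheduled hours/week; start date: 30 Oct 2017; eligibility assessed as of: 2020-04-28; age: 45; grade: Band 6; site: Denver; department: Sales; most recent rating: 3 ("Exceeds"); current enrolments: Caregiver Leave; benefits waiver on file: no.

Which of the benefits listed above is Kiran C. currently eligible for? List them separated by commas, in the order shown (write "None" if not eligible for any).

Mental Health Benefit, Caregiver Leave, Vision Plan, Legal Services Plan, Paid Sabbatical, Annual Bonus Plan

Service from 30 Oct 2017 to 2020-04-28: 911 days.
Mental Health Benefit — no waiver, service 911 days ≥ 180 days ✓; 36 hrs/wk ≥ 20 ✓; rating 3 ≥ 3 ✓ → eligible.
Caregiver Leave — status full-time ✓; service 911 days ≥ 18 months (≈540 days) ✓; age 45 ≥ 21 ✓ → eligible.
Vision Plan — status full-time ✓ (not excluded); no waiver, service 911 days ≥ 1 month (≈30 days) ✓; rating 3 ≥ 3 ✓; eligible for Caregiver Leave ✓; enrolled in Caregiver Leave ✓ → eligible.
Health Savings Account — status full-time ✓ (not excluded); no waiver, service 911 days < 5 years (≈1825 days) ✗ → not eligible.
Legal Services Plan — status full-time ✓; no waiver, service 911 days ≥ 18 months (≈540 days) ✓; 36 hrs/wk ≥ 15 ✓; site Denver ✓ → eligible.
Paid Sabbatical — status full-time ✓ (not excluded); no waiver, service 911 days ≥ 60 days ✓; 36 hrs/wk ≥ 20 ✓ → eligible.
Internet Stipend — no waiver, service 911 days ≥ 18 months (≈540 days) ✓; site Denver ✗ (not Calgary, Fresno, or Newark) → not eligible.
Annual Bonus Plan — status full-time ✓; dept Sales ✓; 36 hrs/wk ≥ 15 ✓; grade Band 6 ≥ Band 2 ✓ → eligible.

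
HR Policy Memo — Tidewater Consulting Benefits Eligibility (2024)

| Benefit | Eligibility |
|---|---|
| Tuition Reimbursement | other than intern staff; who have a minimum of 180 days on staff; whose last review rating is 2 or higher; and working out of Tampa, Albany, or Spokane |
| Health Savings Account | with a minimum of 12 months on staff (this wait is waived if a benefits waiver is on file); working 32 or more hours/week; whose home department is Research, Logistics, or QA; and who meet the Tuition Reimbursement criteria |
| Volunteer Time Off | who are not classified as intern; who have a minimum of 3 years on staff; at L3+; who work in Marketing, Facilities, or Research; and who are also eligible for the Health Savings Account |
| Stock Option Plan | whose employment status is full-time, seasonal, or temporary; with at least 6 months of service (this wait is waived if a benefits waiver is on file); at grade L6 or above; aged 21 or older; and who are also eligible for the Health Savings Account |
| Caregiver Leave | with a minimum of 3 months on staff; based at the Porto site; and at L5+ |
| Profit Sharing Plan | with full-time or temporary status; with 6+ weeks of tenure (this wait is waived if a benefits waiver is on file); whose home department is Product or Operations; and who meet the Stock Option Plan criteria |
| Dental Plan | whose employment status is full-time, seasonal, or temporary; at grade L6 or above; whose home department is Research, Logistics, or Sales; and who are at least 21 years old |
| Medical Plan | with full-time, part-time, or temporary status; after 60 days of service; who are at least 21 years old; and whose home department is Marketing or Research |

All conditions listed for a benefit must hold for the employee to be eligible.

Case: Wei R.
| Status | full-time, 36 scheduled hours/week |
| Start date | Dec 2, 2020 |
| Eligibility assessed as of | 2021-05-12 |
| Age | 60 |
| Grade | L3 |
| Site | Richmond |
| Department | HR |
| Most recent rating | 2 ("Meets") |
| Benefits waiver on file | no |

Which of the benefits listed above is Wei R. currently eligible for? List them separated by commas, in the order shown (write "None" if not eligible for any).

None

Service from Dec 2, 2020 to 2021-05-12: 161 days.
Tuition Reimbursement — status full-time ✓ (not excluded); service 161 days < 180 days ✗ → not eligible.
Health Savings Account — no waiver, service 161 days < 12 months (≈360 days) ✗ → not eligible.
Volunteer Time Off — status full-time ✓ (not excluded); service 161 days < 3 years (≈1095 days) ✗ → not eligible.
Stock Option Plan — status full-time ✓; no waiver, service 161 days < 6 months (≈180 days) ✗ → not eligible.
Caregiver Leave — service 161 days ≥ 3 months (≈90 days) ✓; site Richmond ✗ (not Porto) → not eligible.
Profit Sharing Plan — status full-time ✓; no waiver, service 161 days ≥ 6 weeks (≈42 days) ✓; dept HR ✗ → not eligible.
Dental Plan — status full-time ✓; grade L3 < L6 ✗ → not eligible.
Medical Plan — status full-time ✓; service 161 days ≥ 60 days ✓; age 60 ≥ 21 ✓; dept HR ✗ → not eligible.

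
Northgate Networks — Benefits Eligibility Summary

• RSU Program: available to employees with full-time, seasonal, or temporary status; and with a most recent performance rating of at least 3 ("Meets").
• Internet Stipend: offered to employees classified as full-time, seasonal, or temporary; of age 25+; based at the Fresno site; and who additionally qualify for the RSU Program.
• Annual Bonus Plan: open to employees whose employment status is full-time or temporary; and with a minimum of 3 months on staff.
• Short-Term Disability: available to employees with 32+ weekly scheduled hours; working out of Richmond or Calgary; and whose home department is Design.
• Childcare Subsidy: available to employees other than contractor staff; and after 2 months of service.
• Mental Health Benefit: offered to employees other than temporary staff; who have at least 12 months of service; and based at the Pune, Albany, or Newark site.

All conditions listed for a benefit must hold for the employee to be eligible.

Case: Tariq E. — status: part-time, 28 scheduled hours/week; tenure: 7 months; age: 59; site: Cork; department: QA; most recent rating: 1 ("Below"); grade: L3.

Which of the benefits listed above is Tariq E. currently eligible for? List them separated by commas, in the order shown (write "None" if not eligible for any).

RSU Program — status part-time ✗ (requires full-time, seasonal, or temporary) → not eligible.
Internet Stipend — status part-time ✗ (requires full-time, seasonal, or temporary) → not eligible.
Annual Bonus Plan — status part-time ✗ (requires full-time or temporary) → not eligible.
Short-Term Disability — 28 hrs/wk < 32 ✗ → not eligible.
Childcare Subsidy — status part-time ✓ (not excluded); service 7 months ≥ 2 months ✓ → eligible.
Mental Health Benefit — status part-time ✓ (not excluded); service 7 months < 12 months ✗ → not eligible.

Childcare Subsidy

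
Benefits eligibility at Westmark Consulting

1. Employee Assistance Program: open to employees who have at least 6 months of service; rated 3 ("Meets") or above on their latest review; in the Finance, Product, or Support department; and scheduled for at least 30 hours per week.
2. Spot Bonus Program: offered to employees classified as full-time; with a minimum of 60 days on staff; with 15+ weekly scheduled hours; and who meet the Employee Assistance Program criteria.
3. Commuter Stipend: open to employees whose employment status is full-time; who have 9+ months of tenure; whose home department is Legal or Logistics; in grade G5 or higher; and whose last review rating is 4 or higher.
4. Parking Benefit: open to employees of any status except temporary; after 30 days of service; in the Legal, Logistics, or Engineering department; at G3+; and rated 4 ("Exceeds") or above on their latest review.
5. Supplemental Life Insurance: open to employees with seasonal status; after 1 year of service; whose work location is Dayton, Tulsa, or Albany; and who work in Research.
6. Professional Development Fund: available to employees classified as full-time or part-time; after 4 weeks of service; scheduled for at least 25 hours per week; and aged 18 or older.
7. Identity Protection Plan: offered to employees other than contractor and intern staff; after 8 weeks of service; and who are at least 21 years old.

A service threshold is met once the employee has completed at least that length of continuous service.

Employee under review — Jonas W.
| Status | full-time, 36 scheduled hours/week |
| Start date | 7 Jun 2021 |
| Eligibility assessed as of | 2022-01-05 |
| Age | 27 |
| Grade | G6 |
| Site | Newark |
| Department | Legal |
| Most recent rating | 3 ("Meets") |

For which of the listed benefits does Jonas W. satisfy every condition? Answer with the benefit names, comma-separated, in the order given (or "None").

Professional Development Fund, Identity Protection Plan

Service from 7 Jun 2021 to 2022-01-05: 212 days.
Employee Assistance Program — service 212 days ≥ 6 months (≈180 days) ✓; rating 3 ≥ 3 ✓; dept Legal ✗ → not eligible.
Spot Bonus Program — status full-time ✓; service 212 days ≥ 60 days ✓; 36 hrs/wk ≥ 15 ✓; not eligible for Employee Assistance Program ✗ → not eligible.
Commuter Stipend — status full-time ✓; service 212 days < 9 months (≈270 days) ✗ → not eligible.
Parking Benefit — status full-time ✓ (not excluded); service 212 days ≥ 30 days ✓; dept Legal ✓; grade G6 ≥ G3 ✓; rating 3 < 4 ✗ → not eligible.
Supplemental Life Insurance — status full-time ✗ (requires seasonal) → not eligible.
Professional Development Fund — status full-time ✓; service 212 days ≥ 4 weeks (≈28 days) ✓; 36 hrs/wk ≥ 25 ✓; age 27 ≥ 18 ✓ → eligible.
Identity Protection Plan — status full-time ✓ (not excluded); service 212 days ≥ 8 weeks (≈56 days) ✓; age 27 ≥ 21 ✓ → eligible.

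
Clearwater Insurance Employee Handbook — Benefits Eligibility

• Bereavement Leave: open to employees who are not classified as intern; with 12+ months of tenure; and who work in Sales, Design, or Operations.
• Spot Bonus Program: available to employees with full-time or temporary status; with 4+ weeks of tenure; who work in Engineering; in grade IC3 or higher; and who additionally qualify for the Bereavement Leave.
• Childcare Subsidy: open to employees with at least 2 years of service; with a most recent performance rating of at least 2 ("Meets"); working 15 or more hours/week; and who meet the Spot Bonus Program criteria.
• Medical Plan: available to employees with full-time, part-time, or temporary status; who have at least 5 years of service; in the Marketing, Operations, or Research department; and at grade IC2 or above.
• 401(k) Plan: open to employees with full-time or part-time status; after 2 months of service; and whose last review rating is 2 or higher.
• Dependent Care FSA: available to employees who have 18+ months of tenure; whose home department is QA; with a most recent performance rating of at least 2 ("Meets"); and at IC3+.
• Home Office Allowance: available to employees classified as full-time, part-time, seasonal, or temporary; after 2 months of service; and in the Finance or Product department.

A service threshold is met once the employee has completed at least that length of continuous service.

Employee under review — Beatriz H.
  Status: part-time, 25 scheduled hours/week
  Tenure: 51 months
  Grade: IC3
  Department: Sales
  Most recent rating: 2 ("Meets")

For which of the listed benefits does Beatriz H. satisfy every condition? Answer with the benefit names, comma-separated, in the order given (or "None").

Bereavement Leave — status part-time ✓ (not excluded); service 51 months ≥ 12 months ✓; dept Sales ✓ → eligible.
Spot Bonus Program — status part-time ✗ (requires full-time or temporary) → not eligible.
Childcare Subsidy — service 51 months ≥ 2 years (≈730 days) ✓; rating 2 ≥ 2 ✓; 25 hrs/wk ≥ 15 ✓; not eligible for Spot Bonus Program ✗ → not eligible.
Medical Plan — status part-time ✓; service 51 months < 5 years (≈1825 days) ✗ → not eligible.
401(k) Plan — status part-time ✓; service 51 months ≥ 2 months ✓; rating 2 ≥ 2 ✓ → eligible.
Dependent Care FSA — service 51 months ≥ 18 months ✓; dept Sales ✗ → not eligible.
Home Office Allowance — status part-time ✓; service 51 months ≥ 2 months ✓; dept Sales ✗ → not eligible.

Bereavement Leave, 401(k) Plan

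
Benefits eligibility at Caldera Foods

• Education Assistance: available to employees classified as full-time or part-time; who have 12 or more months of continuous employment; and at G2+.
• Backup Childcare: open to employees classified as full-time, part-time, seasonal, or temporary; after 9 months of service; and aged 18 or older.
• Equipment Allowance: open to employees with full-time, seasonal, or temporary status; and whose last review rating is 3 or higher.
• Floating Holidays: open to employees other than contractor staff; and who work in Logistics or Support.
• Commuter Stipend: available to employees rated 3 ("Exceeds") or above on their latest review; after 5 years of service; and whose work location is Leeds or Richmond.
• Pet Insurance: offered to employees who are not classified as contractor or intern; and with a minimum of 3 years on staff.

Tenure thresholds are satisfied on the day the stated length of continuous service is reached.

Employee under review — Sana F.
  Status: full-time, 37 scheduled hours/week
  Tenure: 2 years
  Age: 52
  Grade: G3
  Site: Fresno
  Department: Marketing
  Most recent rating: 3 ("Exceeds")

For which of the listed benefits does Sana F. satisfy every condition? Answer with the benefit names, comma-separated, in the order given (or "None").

Education Assistance, Backup Childcare, Equipment Allowance

Education Assistance — status full-time ✓; service 2 years ≥ 12 months (≈360 days) ✓; grade G3 ≥ G2 ✓ → eligible.
Backup Childcare — status full-time ✓; service 2 years ≥ 9 months (≈270 days) ✓; age 52 ≥ 18 ✓ → eligible.
Equipment Allowance — status full-time ✓; rating 3 ≥ 3 ✓ → eligible.
Floating Holidays — status full-time ✓ (not excluded); dept Marketing ✗ → not eligible.
Commuter Stipend — rating 3 ≥ 3 ✓; service 2 years < 5 years ✗ → not eligible.
Pet Insurance — status full-time ✓ (not excluded); service 2 years < 3 years ✗ → not eligible.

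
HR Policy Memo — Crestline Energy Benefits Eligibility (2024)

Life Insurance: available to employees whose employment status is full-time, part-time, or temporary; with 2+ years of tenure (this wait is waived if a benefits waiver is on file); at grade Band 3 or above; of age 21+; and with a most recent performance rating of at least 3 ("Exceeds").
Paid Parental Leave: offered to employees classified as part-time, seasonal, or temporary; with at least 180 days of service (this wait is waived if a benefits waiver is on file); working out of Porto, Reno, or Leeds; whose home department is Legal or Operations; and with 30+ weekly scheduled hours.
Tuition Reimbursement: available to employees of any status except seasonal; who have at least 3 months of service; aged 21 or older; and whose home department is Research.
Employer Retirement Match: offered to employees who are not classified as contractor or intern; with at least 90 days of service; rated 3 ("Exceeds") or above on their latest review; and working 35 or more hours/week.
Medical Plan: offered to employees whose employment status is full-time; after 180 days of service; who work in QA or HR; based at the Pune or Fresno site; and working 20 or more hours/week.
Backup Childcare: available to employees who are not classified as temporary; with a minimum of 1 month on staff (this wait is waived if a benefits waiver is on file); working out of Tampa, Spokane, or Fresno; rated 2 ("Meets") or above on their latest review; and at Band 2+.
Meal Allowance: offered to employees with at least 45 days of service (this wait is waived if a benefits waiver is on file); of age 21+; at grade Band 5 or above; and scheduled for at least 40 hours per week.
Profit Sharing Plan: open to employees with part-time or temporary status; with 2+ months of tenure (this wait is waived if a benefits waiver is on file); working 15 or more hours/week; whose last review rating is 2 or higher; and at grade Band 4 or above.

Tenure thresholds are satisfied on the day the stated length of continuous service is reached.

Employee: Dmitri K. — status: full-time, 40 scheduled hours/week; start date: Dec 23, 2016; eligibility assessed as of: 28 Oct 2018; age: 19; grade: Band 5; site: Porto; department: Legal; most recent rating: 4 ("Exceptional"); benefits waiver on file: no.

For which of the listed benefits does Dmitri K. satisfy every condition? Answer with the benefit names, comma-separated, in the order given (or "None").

Service from Dec 23, 2016 to 28 Oct 2018: 674 days.
Life Insurance — status full-time ✓; no waiver, service 674 days < 2 years (≈730 days) ✗ → not eligible.
Paid Parental Leave — status full-time ✗ (requires part-time, seasonal, or temporary) → not eligible.
Tuition Reimbursement — status full-time ✓ (not excluded); service 674 days ≥ 3 months (≈90 days) ✓; age 19 < 21 ✗ → not eligible.
Employer Retirement Match — status full-time ✓ (not excluded); service 674 days ≥ 90 days ✓; rating 4 ≥ 3 ✓; 40 hrs/wk ≥ 35 ✓ → eligible.
Medical Plan — status full-time ✓; service 674 days ≥ 180 days ✓; dept Legal ✗ → not eligible.
Backup Childcare — status full-time ✓ (not excluded); no waiver, service 674 days ≥ 1 month (≈30 days) ✓; site Porto ✗ (not Tampa, Spokane, or Fresno) → not eligible.
Meal Allowance — no waiver, service 674 days ≥ 45 days ✓; age 19 < 21 ✗ → not eligible.
Profit Sharing Plan — status full-time ✗ (requires part-time or temporary) → not eligible.

Employer Retirement Match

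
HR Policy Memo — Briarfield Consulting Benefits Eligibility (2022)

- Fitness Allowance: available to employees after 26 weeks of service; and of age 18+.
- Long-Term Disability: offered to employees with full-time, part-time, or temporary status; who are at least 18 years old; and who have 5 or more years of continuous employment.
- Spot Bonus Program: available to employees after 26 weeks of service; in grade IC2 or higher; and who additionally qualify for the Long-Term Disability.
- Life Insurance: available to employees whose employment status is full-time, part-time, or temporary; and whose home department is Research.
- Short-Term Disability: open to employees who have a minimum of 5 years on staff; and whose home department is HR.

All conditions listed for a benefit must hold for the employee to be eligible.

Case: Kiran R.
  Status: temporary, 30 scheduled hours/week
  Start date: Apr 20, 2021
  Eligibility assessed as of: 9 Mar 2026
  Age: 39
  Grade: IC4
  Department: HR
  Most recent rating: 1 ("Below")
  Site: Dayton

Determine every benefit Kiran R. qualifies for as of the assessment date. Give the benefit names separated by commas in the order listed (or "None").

Fitness Allowance

Service from Apr 20, 2021 to 9 Mar 2026: 1784 days.
Fitness Allowance — service 1784 days ≥ 26 weeks (≈182 days) ✓; age 39 ≥ 18 ✓ → eligible.
Long-Term Disability — status temporary ✓; age 39 ≥ 18 ✓; service 1784 days < 5 years (≈1825 days) ✗ → not eligible.
Spot Bonus Program — service 1784 days ≥ 26 weeks (≈182 days) ✓; grade IC4 ≥ IC2 ✓; not eligible for Long-Term Disability ✗ → not eligible.
Life Insurance — status temporary ✓; dept HR ✗ → not eligible.
Short-Term Disability — service 1784 days < 5 years (≈1825 days) ✗ → not eligible.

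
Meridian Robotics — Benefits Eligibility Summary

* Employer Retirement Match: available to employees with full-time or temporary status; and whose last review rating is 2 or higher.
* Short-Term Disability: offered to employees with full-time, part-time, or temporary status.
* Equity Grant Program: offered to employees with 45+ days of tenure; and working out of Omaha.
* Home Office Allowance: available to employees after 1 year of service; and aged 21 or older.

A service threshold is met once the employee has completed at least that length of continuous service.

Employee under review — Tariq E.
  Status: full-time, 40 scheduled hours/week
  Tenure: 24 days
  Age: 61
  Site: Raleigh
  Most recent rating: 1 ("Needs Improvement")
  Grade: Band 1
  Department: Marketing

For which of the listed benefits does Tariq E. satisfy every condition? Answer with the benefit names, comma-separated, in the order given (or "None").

Employer Retirement Match — status full-time ✓; rating 1 < 2 ✗ → not eligible.
Short-Term Disability — status full-time ✓ → eligible.
Equity Grant Program — service 24 days < 45 days ✗ → not eligible.
Home Office Allowance — service 24 days < 1 year (≈365 days) ✗ → not eligible.

Short-Term Disability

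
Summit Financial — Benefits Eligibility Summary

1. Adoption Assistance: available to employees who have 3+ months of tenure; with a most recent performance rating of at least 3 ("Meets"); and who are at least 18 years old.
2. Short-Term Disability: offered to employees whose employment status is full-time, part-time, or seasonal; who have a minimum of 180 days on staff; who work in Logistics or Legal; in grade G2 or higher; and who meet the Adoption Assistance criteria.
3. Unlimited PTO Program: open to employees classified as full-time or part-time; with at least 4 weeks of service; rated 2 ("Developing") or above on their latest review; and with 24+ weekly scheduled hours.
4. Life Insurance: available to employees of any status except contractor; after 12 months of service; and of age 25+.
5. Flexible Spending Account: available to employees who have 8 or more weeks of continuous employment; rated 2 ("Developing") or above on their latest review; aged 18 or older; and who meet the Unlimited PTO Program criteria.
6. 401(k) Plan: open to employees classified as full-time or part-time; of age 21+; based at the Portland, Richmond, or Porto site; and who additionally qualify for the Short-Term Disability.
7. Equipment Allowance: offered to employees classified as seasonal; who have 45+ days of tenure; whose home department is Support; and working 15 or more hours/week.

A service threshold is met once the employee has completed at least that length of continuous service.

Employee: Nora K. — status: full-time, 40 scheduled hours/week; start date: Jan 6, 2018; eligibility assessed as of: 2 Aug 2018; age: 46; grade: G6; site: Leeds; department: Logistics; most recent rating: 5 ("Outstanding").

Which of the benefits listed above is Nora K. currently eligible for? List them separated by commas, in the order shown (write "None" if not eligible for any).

Adoption Assistance, Short-Term Disability, Unlimited PTO Program, Flexible Spending Account

Service from Jan 6, 2018 to 2 Aug 2018: 208 days.
Adoption Assistance — service 208 days ≥ 3 months (≈90 days) ✓; rating 5 ≥ 3 ✓; age 46 ≥ 18 ✓ → eligible.
Short-Term Disability — status full-time ✓; service 208 days ≥ 180 days ✓; dept Logistics ✓; grade G6 ≥ G2 ✓; eligible for Adoption Assistance ✓ → eligible.
Unlimited PTO Program — status full-time ✓; service 208 days ≥ 4 weeks (≈28 days) ✓; rating 5 ≥ 2 ✓; 40 hrs/wk ≥ 24 ✓ → eligible.
Life Insurance — status full-time ✓ (not excluded); service 208 days < 12 months (≈360 days) ✗ → not eligible.
Flexible Spending Account — service 208 days ≥ 8 weeks (≈56 days) ✓; rating 5 ≥ 2 ✓; age 46 ≥ 18 ✓; eligible for Unlimited PTO Program ✓ → eligible.
401(k) Plan — status full-time ✓; age 46 ≥ 21 ✓; site Leeds ✗ (not Portland, Richmond, or Porto) → not eligible.
Equipment Allowance — status full-time ✗ (requires seasonal) → not eligible.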